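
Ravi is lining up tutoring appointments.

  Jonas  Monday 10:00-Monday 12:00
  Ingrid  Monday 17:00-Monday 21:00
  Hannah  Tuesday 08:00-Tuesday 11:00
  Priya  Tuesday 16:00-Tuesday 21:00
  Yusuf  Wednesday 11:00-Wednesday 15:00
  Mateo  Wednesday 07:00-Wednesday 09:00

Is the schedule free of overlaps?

Yes

Sorted by start: Jonas, Ingrid, Hannah, Priya, Mateo, Yusuf.
Ingrid starts after Jonas ends, so Jonas has no further overlaps.
Hannah starts after Ingrid ends, so Ingrid has no further overlaps.
Priya starts after Hannah ends, so Hannah has no further overlaps.
Mateo starts after Priya ends, so Priya has no further overlaps.
Yusuf starts after Mateo ends.
Every pair is clear; the schedule has no overlaps.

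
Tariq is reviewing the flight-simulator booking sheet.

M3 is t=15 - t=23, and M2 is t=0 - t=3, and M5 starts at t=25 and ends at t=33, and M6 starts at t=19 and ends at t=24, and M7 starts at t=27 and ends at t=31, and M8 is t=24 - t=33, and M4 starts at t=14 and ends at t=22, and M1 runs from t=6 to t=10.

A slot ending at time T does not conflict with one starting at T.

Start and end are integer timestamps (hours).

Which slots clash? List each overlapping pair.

Two intervals overlap when each starts before the other ends.
Sorted by start: M2, M1, M4, M3, M6, M8, M5, M7.
M1 starts after M2 ends, so nothing later overlaps M2 either.
M4 starts after M1 ends, so nothing later overlaps M1 either.
M3 starts before M4 ends → M4 and M3 overlap.
M6 starts before M4 ends → M4 and M6 overlap.
M8 starts after M4 ends, so nothing later overlaps M4 either.
M6 starts before M3 ends → M3 and M6 overlap.
M8 starts after M3 ends, so nothing later overlaps M3 either.
M8 starts exactly when M6 ends (back-to-back, no overlap), so nothing later overlaps M6 either.
M5 starts before M8 ends → M8 and M5 overlap.
M7 starts before M8 ends → M8 and M7 overlap.
M7 starts before M5 ends → M5 and M7 overlap.

M3 & M4, M3 & M6, M4 & M6, M5 & M7, M5 & M8, M7 & M8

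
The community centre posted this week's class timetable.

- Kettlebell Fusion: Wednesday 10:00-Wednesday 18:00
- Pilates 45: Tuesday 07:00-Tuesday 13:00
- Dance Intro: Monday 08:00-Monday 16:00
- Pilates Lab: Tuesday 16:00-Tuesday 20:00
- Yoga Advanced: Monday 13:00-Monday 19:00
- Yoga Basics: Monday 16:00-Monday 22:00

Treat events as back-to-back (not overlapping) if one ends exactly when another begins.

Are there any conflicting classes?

Sorted by start: Dance Intro, Yoga Advanced, Yoga Basics, Pilates 45, Pilates Lab, Kettlebell Fusion.
Yoga Advanced starts before Dance Intro ends → Dance Intro and Yoga Advanced overlap.
That's a conflict, so the schedule is not conflict-free.

Yes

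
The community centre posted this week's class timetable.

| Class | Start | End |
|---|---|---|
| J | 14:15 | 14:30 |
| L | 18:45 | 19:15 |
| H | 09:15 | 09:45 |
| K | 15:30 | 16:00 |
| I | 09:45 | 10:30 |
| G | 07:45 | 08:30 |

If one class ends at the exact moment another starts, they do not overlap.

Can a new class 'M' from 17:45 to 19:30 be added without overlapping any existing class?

G: ends 08:30 at or before M starts 17:45 → clear.
H: ends 09:45 at or before M starts 17:45 → clear.
I: ends 10:30 at or before M starts 17:45 → clear.
J: ends 14:30 at or before M starts 17:45 → clear.
K: ends 16:00 at or before M starts 17:45 → clear.
L: starts 18:45 before M ends 19:30, and ends 19:15 after M starts 17:45 → overlap.
M overlaps L.

No — it overlaps L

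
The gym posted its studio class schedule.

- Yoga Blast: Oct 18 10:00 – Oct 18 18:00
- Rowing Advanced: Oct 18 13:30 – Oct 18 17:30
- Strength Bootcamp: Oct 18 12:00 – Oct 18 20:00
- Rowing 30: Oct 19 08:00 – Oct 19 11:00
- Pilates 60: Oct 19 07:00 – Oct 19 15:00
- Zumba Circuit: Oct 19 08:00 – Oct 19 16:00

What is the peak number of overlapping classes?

3

Sweep the timeline, counting +1 at each start and −1 at each end (ends before starts at a tie):
Oct 18 10:00 start Yoga Blast → 1
Oct 18 12:00 start Strength Bootcamp → 2
Oct 18 13:30 start Rowing Advanced → 3
Oct 18 17:30 end Rowing Advanced → 2
Oct 18 18:00 end Yoga Blast → 1
Oct 18 20:00 end Strength Bootcamp → 0
Oct 19 07:00 start Pilates 60 → 1
Oct 19 08:00 start Rowing 30 → 2
Oct 19 08:00 start Zumba Circuit → 3
Oct 19 11:00 end Rowing 30 → 2
Oct 19 15:00 end Pilates 60 → 1
Oct 19 16:00 end Zumba Circuit → 0
Peak is 3, at Oct 18 13:30 (Rowing Advanced, Strength Bootcamp, Yoga Blast).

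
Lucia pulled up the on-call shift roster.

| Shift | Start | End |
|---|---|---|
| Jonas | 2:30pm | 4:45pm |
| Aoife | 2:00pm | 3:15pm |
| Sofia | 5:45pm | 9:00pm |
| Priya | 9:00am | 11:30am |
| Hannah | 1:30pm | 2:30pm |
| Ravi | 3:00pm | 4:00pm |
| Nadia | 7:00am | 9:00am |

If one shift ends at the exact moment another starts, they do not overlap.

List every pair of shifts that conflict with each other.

Two intervals overlap when each starts before the other ends.
Sorted by start: Nadia, Priya, Hannah, Aoife, Jonas, Ravi, Sofia.
Priya starts exactly when Nadia ends (back-to-back, no overlap); Nadia is clear from here.
Hannah starts after Priya ends; Priya is clear from here.
Aoife starts before Hannah ends → Hannah and Aoife overlap.
Jonas starts exactly when Hannah ends (back-to-back, no overlap); Hannah is clear from here.
Jonas starts before Aoife ends → Aoife and Jonas overlap.
Ravi starts before Aoife ends → Aoife and Ravi overlap.
Sofia starts after Aoife ends.
Ravi starts before Jonas ends → Jonas and Ravi overlap.
Sofia starts after Jonas ends.
Sofia starts after Ravi ends.

Aoife & Hannah, Aoife & Jonas, Aoife & Ravi, Jonas & Ravi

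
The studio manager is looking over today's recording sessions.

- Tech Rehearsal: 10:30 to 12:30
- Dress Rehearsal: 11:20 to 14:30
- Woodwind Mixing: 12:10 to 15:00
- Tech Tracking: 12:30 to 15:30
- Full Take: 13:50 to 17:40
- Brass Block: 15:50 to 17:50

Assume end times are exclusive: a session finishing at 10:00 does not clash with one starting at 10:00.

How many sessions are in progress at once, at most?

Sort all start/end points and keep a running count:
10:30 start Tech Rehearsal → 1
11:20 start Dress Rehearsal → 2
12:10 start Woodwind Mixing → 3
12:30 end Tech Rehearsal → 2
12:30 start Tech Tracking → 3
13:50 start Full Take → 4
14:30 end Dress Rehearsal → 3
15:00 end Woodwind Mixing → 2
15:30 end Tech Tracking → 1
15:50 start Brass Block → 2
17:40 end Full Take → 1
17:50 end Brass Block → 0
Peak is 4, at 13:50 (Dress Rehearsal, Full Take, Tech Tracking, Woodwind Mixing).

4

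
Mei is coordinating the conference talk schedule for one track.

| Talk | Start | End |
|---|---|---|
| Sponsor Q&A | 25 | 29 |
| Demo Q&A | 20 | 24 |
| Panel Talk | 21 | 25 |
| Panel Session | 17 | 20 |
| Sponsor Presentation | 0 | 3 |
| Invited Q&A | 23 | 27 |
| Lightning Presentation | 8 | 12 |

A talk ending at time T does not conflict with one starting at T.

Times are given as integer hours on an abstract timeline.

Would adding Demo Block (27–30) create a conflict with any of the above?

Sponsor Presentation: ends 3 at or before Demo Block starts 27 → clear.
Lightning Presentation: ends 12 at or before Demo Block starts 27 → clear.
Panel Session: ends 20 at or before Demo Block starts 27 → clear.
Demo Q&A: ends 24 at or before Demo Block starts 27 → clear.
Panel Talk: ends 25 at or before Demo Block starts 27 → clear.
Invited Q&A: ends 27 at or before Demo Block starts 27 → clear.
Sponsor Q&A: starts 25 before Demo Block ends 30, and ends 29 after Demo Block starts 27 → overlap.
Demo Block overlaps Sponsor Q&A.

Yes — it overlaps Sponsor Q&A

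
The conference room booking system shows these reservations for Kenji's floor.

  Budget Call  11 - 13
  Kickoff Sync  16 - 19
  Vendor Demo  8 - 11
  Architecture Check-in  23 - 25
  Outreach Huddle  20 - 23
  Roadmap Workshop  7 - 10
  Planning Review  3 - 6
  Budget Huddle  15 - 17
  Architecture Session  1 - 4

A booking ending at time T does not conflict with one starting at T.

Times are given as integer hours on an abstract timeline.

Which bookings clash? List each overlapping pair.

Sorted by start: Architecture Session, Planning Review, Roadmap Workshop, Vendor Demo, Budget Call, Budget Huddle, Kickoff Sync, Outreach Huddle, Architecture Check-in.
Planning Review starts before Architecture Session ends → Architecture Session and Planning Review overlap.
Roadmap Workshop starts after Architecture Session ends, so nothing later overlaps Architecture Session either.
Roadmap Workshop starts after Planning Review ends, so nothing later overlaps Planning Review either.
Vendor Demo starts before Roadmap Workshop ends → Roadmap Workshop and Vendor Demo overlap.
Budget Call starts after Roadmap Workshop ends, so nothing later overlaps Roadmap Workshop either.
Budget Call starts exactly when Vendor Demo ends (back-to-back, no overlap), so nothing later overlaps Vendor Demo either.
Budget Huddle starts after Budget Call ends, so nothing later overlaps Budget Call either.
Kickoff Sync starts before Budget Huddle ends → Budget Huddle and Kickoff Sync overlap.
Outreach Huddle starts after Budget Huddle ends, so nothing later overlaps Budget Huddle either.
Outreach Huddle starts after Kickoff Sync ends, so nothing later overlaps Kickoff Sync either.
Architecture Check-in starts exactly when Outreach Huddle ends (back-to-back, no overlap).

Architecture Session & Planning Review, Budget Huddle & Kickoff Sync, Roadmap Workshop & Vendor Demo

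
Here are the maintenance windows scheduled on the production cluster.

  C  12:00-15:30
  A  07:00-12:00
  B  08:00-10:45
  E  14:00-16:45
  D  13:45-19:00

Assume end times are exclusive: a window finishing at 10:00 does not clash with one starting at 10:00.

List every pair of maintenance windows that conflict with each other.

A & B, C & D, C & E, D & E

Sorted by start: A, B, C, D, E.
B starts before A ends → A and B overlap.
C starts exactly when A ends (back-to-back, no overlap), so A has no further overlaps.
C starts after B ends, so B has no further overlaps.
D starts before C ends → C and D overlap.
E starts before C ends → C and E overlap.
E starts before D ends → D and E overlap.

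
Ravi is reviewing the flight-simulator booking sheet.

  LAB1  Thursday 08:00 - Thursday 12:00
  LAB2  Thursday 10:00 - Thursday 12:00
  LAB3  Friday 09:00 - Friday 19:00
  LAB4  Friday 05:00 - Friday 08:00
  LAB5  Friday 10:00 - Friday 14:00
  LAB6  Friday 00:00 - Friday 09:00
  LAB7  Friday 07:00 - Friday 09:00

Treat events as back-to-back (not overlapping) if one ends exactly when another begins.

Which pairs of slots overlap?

LAB1 & LAB2, LAB3 & LAB5, LAB4 & LAB6, LAB4 & LAB7, LAB6 & LAB7

Two intervals overlap when each starts before the other ends.
Sorted by start: LAB1, LAB2, LAB6, LAB4, LAB7, LAB3, LAB5.
LAB2 starts before LAB1 ends → LAB1 and LAB2 overlap.
LAB6 starts after LAB1 ends, so nothing later overlaps LAB1 either.
LAB6 starts after LAB2 ends, so nothing later overlaps LAB2 either.
LAB4 starts before LAB6 ends → LAB6 and LAB4 overlap.
LAB7 starts before LAB6 ends → LAB6 and LAB7 overlap.
LAB3 starts exactly when LAB6 ends (back-to-back, no overlap), so nothing later overlaps LAB6 either.
LAB7 starts before LAB4 ends → LAB4 and LAB7 overlap.
LAB3 starts after LAB4 ends, so nothing later overlaps LAB4 either.
LAB3 starts exactly when LAB7 ends (back-to-back, no overlap), so nothing later overlaps LAB7 either.
LAB5 starts before LAB3 ends → LAB3 and LAB5 overlap.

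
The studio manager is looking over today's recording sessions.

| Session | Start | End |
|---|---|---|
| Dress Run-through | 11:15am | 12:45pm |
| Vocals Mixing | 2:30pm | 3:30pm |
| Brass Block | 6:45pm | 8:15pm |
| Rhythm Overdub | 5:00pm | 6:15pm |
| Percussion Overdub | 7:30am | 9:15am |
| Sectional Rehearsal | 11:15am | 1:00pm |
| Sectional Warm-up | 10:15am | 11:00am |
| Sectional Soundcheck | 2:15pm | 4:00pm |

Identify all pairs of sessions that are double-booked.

Check each pair: they overlap iff neither finishes before the other starts.
Sorted by start: Percussion Overdub, Sectional Warm-up, Sectional Rehearsal, Dress Run-through, Sectional Soundcheck, Vocals Mixing, Rhythm Overdub, Brass Block.
Sectional Warm-up starts after Percussion Overdub ends; Percussion Overdub is clear from here.
Sectional Rehearsal starts after Sectional Warm-up ends; Sectional Warm-up is clear from here.
Dress Run-through starts before Sectional Rehearsal ends → Sectional Rehearsal and Dress Run-through overlap.
Sectional Soundcheck starts after Sectional Rehearsal ends; Sectional Rehearsal is clear from here.
Sectional Soundcheck starts after Dress Run-through ends; Dress Run-through is clear from here.
Vocals Mixing starts before Sectional Soundcheck ends → Sectional Soundcheck and Vocals Mixing overlap.
Rhythm Overdub starts after Sectional Soundcheck ends; Sectional Soundcheck is clear from here.
Rhythm Overdub starts after Vocals Mixing ends; Vocals Mixing is clear from here.
Brass Block starts after Rhythm Overdub ends.

Dress Run-through & Sectional Rehearsal, Sectional Soundcheck & Vocals Mixing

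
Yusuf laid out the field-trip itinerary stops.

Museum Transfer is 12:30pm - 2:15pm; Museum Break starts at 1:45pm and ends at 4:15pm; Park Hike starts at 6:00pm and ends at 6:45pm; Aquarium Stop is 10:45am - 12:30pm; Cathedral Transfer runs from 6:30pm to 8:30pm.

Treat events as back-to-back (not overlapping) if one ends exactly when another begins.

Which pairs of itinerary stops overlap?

Sorted by start: Aquarium Stop, Museum Transfer, Museum Break, Park Hike, Cathedral Transfer.
Museum Transfer starts exactly when Aquarium Stop ends (back-to-back, no overlap) — done with Aquarium Stop.
Museum Break starts before Museum Transfer ends → Museum Transfer and Museum Break overlap.
Park Hike starts after Museum Transfer ends — done with Museum Transfer.
Park Hike starts after Museum Break ends — done with Museum Break.
Cathedral Transfer starts before Park Hike ends → Park Hike and Cathedral Transfer overlap.

Cathedral Transfer & Park Hike, Museum Break & Museum Transfer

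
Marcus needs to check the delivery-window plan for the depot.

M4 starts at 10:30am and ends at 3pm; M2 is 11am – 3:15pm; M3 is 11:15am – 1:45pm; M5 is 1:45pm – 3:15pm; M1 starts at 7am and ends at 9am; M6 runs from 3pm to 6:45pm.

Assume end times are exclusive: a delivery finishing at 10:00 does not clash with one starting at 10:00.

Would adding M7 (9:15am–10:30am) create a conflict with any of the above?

No — it doesn't clash with anything

M1: ends 9am at or before M7 starts 9:15am → clear.
M4: starts 10:30am at or after M7 ends 10:30am → clear.
M2: starts 11am at or after M7 ends 10:30am → clear.
M3: starts 11:15am at or after M7 ends 10:30am → clear.
M5: starts 1:45pm at or after M7 ends 10:30am → clear.
M6: starts 3pm at or after M7 ends 10:30am → clear.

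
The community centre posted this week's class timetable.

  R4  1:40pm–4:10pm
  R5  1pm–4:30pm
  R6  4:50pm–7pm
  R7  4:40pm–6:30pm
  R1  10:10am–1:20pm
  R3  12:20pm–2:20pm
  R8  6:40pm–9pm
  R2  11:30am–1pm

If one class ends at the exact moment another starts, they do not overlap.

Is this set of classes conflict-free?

No

Two intervals overlap when each starts before the other ends.
Sorted by start: R1, R2, R3, R5, R4, R7, R6, R8.
R2 starts before R1 ends → R1 and R2 overlap.
That's a conflict, so the schedule is not conflict-free.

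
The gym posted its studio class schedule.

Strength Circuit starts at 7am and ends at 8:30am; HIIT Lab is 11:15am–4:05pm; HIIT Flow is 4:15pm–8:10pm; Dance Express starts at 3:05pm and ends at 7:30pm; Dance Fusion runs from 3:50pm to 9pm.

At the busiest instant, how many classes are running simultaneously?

3

Sweep the timeline, counting +1 at each start and −1 at each end (ends before starts at a tie):
7am start Strength Circuit → 1
8:30am end Strength Circuit → 0
11:15am start HIIT Lab → 1
3:05pm start Dance Express → 2
3:50pm start Dance Fusion → 3
4:05pm end HIIT Lab → 2
4:15pm start HIIT Flow → 3
7:30pm end Dance Express → 2
8:10pm end HIIT Flow → 1
9pm end Dance Fusion → 0
Peak is 3, at 3:50pm (Dance Express, Dance Fusion, HIIT Lab).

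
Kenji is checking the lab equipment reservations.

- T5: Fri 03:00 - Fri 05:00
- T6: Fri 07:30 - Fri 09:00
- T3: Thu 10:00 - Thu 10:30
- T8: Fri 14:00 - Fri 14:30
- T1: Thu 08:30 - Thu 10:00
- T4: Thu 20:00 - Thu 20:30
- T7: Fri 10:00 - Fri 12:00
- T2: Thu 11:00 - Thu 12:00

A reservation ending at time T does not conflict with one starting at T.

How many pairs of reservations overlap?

Sorted by start: T1, T3, T2, T4, T5, T6, T7, T8.
T3 starts exactly when T1 ends (back-to-back, no overlap), so nothing later overlaps T1 either.
T2 starts after T3 ends, so nothing later overlaps T3 either.
T4 starts after T2 ends, so nothing later overlaps T2 either.
T5 starts after T4 ends, so nothing later overlaps T4 either.
T6 starts after T5 ends, so nothing later overlaps T5 either.
T7 starts after T6 ends, so nothing later overlaps T6 either.
T8 starts after T7 ends.
No pair overlaps.

0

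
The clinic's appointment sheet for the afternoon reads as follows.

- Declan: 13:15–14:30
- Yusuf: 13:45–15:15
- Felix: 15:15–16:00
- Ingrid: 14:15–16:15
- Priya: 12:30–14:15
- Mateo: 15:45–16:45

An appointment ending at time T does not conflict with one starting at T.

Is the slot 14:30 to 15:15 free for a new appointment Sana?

Priya: ends 14:15 at or before Sana starts 14:30 → clear.
Declan: ends 14:30 at or before Sana starts 14:30 → clear.
Yusuf: starts 13:45 before Sana ends 15:15, and ends 15:15 after Sana starts 14:30 → overlap.
Ingrid: starts 14:15 before Sana ends 15:15, and ends 16:15 after Sana starts 14:30 → overlap.
Felix: starts 15:15 at or after Sana ends 15:15 → clear.
Mateo: starts 15:45 at or after Sana ends 15:15 → clear.
Sana overlaps Yusuf, Ingrid.

No — it overlaps Ingrid, Yusuf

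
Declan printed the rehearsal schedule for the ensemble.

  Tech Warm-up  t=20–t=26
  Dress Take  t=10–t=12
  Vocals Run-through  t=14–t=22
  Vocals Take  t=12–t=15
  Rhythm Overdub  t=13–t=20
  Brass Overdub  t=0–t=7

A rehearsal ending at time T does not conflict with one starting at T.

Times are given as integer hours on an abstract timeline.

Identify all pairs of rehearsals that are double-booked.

Rhythm Overdub & Vocals Run-through, Rhythm Overdub & Vocals Take, Tech Warm-up & Vocals Run-through, Vocals Run-through & Vocals Take

Sorted by start: Brass Overdub, Dress Take, Vocals Take, Rhythm Overdub, Vocals Run-through, Tech Warm-up.
Dress Take starts after Brass Overdub ends, so nothing later overlaps Brass Overdub either.
Vocals Take starts exactly when Dress Take ends (back-to-back, no overlap), so nothing later overlaps Dress Take either.
Rhythm Overdub starts before Vocals Take ends → Vocals Take and Rhythm Overdub overlap.
Vocals Run-through starts before Vocals Take ends → Vocals Take and Vocals Run-through overlap.
Tech Warm-up starts after Vocals Take ends.
Vocals Run-through starts before Rhythm Overdub ends → Rhythm Overdub and Vocals Run-through overlap.
Tech Warm-up starts exactly when Rhythm Overdub ends (back-to-back, no overlap).
Tech Warm-up starts before Vocals Run-through ends → Vocals Run-through and Tech Warm-up overlap.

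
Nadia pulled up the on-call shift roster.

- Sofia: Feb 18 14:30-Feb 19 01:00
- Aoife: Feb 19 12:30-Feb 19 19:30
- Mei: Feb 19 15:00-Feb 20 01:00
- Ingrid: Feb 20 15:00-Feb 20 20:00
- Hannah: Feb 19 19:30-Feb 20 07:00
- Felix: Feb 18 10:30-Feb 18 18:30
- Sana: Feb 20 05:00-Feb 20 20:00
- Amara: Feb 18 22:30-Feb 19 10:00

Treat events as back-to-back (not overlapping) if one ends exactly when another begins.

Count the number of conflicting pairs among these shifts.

Sorted by start: Felix, Sofia, Amara, Aoife, Mei, Hannah, Sana, Ingrid.
Sofia starts before Felix ends → Felix and Sofia overlap.
Amara starts after Felix ends; Felix is clear from here.
Amara starts before Sofia ends → Sofia and Amara overlap.
Aoife starts after Sofia ends; Sofia is clear from here.
Aoife starts after Amara ends; Amara is clear from here.
Mei starts before Aoife ends → Aoife and Mei overlap.
Hannah starts exactly when Aoife ends (back-to-back, no overlap); Aoife is clear from here.
Hannah starts before Mei ends → Mei and Hannah overlap.
Sana starts after Mei ends; Mei is clear from here.
Sana starts before Hannah ends → Hannah and Sana overlap.
Ingrid starts after Hannah ends.
Ingrid starts before Sana ends → Sana and Ingrid overlap.
Overlapping pairs: Amara & Sofia, Aoife & Mei, Felix & Sofia, Hannah & Mei, Hannah & Sana, Ingrid & Sana — 6 in total.

6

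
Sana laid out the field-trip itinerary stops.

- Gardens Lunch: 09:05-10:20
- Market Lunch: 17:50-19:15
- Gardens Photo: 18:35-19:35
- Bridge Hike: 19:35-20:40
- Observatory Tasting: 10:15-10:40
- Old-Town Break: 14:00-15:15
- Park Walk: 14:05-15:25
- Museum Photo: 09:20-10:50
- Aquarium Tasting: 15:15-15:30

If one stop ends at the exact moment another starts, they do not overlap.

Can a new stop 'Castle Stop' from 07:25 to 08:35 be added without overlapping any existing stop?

Gardens Lunch: starts 09:05 at or after Castle Stop ends 08:35 → clear.
Museum Photo: starts 09:20 at or after Castle Stop ends 08:35 → clear.
Observatory Tasting: starts 10:15 at or after Castle Stop ends 08:35 → clear.
Old-Town Break: starts 14:00 at or after Castle Stop ends 08:35 → clear.
Park Walk: starts 14:05 at or after Castle Stop ends 08:35 → clear.
Aquarium Tasting: starts 15:15 at or after Castle Stop ends 08:35 → clear.
Market Lunch: starts 17:50 at or after Castle Stop ends 08:35 → clear.
Gardens Photo: starts 18:35 at or after Castle Stop ends 08:35 → clear.
Bridge Hike: starts 19:35 at or after Castle Stop ends 08:35 → clear.

Yes — the slot is free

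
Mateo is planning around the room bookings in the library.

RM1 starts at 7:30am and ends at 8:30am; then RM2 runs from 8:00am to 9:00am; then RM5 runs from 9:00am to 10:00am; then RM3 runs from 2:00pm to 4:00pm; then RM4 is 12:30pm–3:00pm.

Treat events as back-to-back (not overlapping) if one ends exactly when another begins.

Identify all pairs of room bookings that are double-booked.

RM1 & RM2, RM3 & RM4

Sorted by start: RM1, RM2, RM5, RM4, RM3.
RM2 starts before RM1 ends → RM1 and RM2 overlap.
RM5 starts after RM1 ends, so nothing later overlaps RM1 either.
RM5 starts exactly when RM2 ends (back-to-back, no overlap), so nothing later overlaps RM2 either.
RM4 starts after RM5 ends, so nothing later overlaps RM5 either.
RM3 starts before RM4 ends → RM4 and RM3 overlap.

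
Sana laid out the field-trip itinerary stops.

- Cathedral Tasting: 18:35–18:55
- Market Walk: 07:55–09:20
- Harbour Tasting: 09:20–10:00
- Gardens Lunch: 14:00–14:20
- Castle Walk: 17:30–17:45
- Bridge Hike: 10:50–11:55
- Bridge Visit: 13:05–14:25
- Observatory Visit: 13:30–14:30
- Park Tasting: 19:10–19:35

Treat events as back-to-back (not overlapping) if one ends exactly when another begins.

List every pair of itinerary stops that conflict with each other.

Bridge Visit & Gardens Lunch, Bridge Visit & Observatory Visit, Gardens Lunch & Observatory Visit

Sorted by start: Market Walk, Harbour Tasting, Bridge Hike, Bridge Visit, Observatory Visit, Gardens Lunch, Castle Walk, Cathedral Tasting, Park Tasting.
Harbour Tasting starts exactly when Market Walk ends (back-to-back, no overlap), so Market Walk has no further overlaps.
Bridge Hike starts after Harbour Tasting ends, so Harbour Tasting has no further overlaps.
Bridge Visit starts after Bridge Hike ends, so Bridge Hike has no further overlaps.
Observatory Visit starts before Bridge Visit ends → Bridge Visit and Observatory Visit overlap.
Gardens Lunch starts before Bridge Visit ends → Bridge Visit and Gardens Lunch overlap.
Castle Walk starts after Bridge Visit ends, so Bridge Visit has no further overlaps.
Gardens Lunch starts before Observatory Visit ends → Observatory Visit and Gardens Lunch overlap.
Castle Walk starts after Observatory Visit ends, so Observatory Visit has no further overlaps.
Castle Walk starts after Gardens Lunch ends, so Gardens Lunch has no further overlaps.
Cathedral Tasting starts after Castle Walk ends, so Castle Walk has no further overlaps.
Park Tasting starts after Cathedral Tasting ends.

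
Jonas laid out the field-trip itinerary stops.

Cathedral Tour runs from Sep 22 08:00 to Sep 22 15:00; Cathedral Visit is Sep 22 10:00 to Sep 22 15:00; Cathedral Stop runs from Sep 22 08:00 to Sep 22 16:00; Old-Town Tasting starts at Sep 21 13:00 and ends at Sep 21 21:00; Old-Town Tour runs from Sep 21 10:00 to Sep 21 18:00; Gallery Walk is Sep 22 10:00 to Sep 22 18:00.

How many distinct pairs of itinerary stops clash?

7

Sorted by start: Old-Town Tour, Old-Town Tasting, Cathedral Tour, Cathedral Stop, Gallery Walk, Cathedral Visit.
Old-Town Tasting starts before Old-Town Tour ends → Old-Town Tour and Old-Town Tasting overlap.
Cathedral Tour starts after Old-Town Tour ends — done with Old-Town Tour.
Cathedral Tour starts after Old-Town Tasting ends — done with Old-Town Tasting.
Cathedral Stop starts before Cathedral Tour ends → Cathedral Tour and Cathedral Stop overlap.
Gallery Walk starts before Cathedral Tour ends → Cathedral Tour and Gallery Walk overlap.
Cathedral Visit starts before Cathedral Tour ends → Cathedral Tour and Cathedral Visit overlap.
Gallery Walk starts before Cathedral Stop ends → Cathedral Stop and Gallery Walk overlap.
Cathedral Visit starts before Cathedral Stop ends → Cathedral Stop and Cathedral Visit overlap.
Cathedral Visit starts before Gallery Walk ends → Gallery Walk and Cathedral Visit overlap.
Overlapping pairs: Cathedral Stop & Cathedral Tour, Cathedral Stop & Cathedral Visit, Cathedral Stop & Gallery Walk, Cathedral Tour & Cathedral Visit, Cathedral Tour & Gallery Walk, Cathedral Visit & Gallery Walk, Old-Town Tasting & Old-Town Tour — 7 in total.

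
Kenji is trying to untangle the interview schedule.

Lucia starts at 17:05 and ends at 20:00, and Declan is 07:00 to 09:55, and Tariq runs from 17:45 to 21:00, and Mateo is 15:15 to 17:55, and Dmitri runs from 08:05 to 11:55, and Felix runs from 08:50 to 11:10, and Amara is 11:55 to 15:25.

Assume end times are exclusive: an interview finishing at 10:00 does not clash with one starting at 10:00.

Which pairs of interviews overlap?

Amara & Mateo, Declan & Dmitri, Declan & Felix, Dmitri & Felix, Lucia & Mateo, Lucia & Tariq, Mateo & Tariq

Sorted by start: Declan, Dmitri, Felix, Amara, Mateo, Lucia, Tariq.
Dmitri starts before Declan ends → Declan and Dmitri overlap.
Felix starts before Declan ends → Declan and Felix overlap.
Amara starts after Declan ends — done with Declan.
Felix starts before Dmitri ends → Dmitri and Felix overlap.
Amara starts exactly when Dmitri ends (back-to-back, no overlap) — done with Dmitri.
Amara starts after Felix ends — done with Felix.
Mateo starts before Amara ends → Amara and Mateo overlap.
Lucia starts after Amara ends — done with Amara.
Lucia starts before Mateo ends → Mateo and Lucia overlap.
Tariq starts before Mateo ends → Mateo and Tariq overlap.
Tariq starts before Lucia ends → Lucia and Tariq overlap.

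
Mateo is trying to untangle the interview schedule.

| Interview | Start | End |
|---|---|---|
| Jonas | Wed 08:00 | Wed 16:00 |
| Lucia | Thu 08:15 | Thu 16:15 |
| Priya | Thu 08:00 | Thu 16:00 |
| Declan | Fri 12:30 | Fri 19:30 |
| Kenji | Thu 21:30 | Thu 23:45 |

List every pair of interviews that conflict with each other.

Lucia & Priya

Sorted by start: Jonas, Priya, Lucia, Kenji, Declan.
Priya starts after Jonas ends; Jonas is clear from here.
Lucia starts before Priya ends → Priya and Lucia overlap.
Kenji starts after Priya ends; Priya is clear from here.
Kenji starts after Lucia ends; Lucia is clear from here.
Declan starts after Kenji ends.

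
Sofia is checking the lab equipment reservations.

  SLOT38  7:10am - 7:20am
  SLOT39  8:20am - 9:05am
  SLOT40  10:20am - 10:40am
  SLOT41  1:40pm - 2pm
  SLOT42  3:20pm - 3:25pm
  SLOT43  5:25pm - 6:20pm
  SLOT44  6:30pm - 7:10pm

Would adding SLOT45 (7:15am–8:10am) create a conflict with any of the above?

Yes — it overlaps SLOT38

SLOT38: starts 7:10am before SLOT45 ends 8:10am, and ends 7:20am after SLOT45 starts 7:15am → overlap.
SLOT39: starts 8:20am at or after SLOT45 ends 8:10am → clear.
SLOT40: starts 10:20am at or after SLOT45 ends 8:10am → clear.
SLOT41: starts 1:40pm at or after SLOT45 ends 8:10am → clear.
SLOT42: starts 3:20pm at or after SLOT45 ends 8:10am → clear.
SLOT43: starts 5:25pm at or after SLOT45 ends 8:10am → clear.
SLOT44: starts 6:30pm at or after SLOT45 ends 8:10am → clear.
SLOT45 overlaps SLOT38.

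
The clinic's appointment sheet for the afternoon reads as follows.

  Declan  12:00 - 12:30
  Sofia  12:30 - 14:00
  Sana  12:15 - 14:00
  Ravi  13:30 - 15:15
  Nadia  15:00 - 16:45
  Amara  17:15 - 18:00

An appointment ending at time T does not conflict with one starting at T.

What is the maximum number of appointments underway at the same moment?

Walk through starts and ends in time order (an end at T is processed before a start at T):
12:00 start Declan → 1
12:15 start Sana → 2
12:30 end Declan → 1
12:30 start Sofia → 2
13:30 start Ravi → 3
14:00 end Sana → 2
14:00 end Sofia → 1
15:00 start Nadia → 2
15:15 end Ravi → 1
16:45 end Nadia → 0
17:15 start Amara → 1
18:00 end Amara → 0
Peak is 3, at 13:30 (Ravi, Sana, Sofia).

3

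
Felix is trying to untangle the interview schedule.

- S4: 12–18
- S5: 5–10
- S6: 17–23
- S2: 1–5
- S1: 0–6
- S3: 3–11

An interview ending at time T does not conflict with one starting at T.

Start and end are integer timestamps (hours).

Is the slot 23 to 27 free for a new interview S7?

Yes — the slot is free

S1: ends 6 at or before S7 starts 23 → clear.
S2: ends 5 at or before S7 starts 23 → clear.
S3: ends 11 at or before S7 starts 23 → clear.
S5: ends 10 at or before S7 starts 23 → clear.
S4: ends 18 at or before S7 starts 23 → clear.
S6: ends 23 at or before S7 starts 23 → clear.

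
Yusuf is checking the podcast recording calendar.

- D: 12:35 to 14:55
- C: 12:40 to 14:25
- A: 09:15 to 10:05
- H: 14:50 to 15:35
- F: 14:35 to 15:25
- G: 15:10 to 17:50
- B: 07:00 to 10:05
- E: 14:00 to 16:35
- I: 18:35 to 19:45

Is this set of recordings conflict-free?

No

Check each pair: they overlap iff neither finishes before the other starts.
Sorted by start: B, A, D, C, E, F, H, G, I.
A starts before B ends → B and A overlap.
That's a conflict, so the schedule is not conflict-free.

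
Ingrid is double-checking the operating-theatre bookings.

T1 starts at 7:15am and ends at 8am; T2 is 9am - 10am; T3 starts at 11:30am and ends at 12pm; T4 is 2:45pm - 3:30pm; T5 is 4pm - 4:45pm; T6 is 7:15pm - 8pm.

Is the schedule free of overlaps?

Yes

Sorted by start: T1, T2, T3, T4, T5, T6.
T2 starts after T1 ends, so T1 has no further overlaps.
T3 starts after T2 ends, so T2 has no further overlaps.
T4 starts after T3 ends, so T3 has no further overlaps.
T5 starts after T4 ends, so T4 has no further overlaps.
T6 starts after T5 ends.
Every pair is clear; the schedule has no overlaps.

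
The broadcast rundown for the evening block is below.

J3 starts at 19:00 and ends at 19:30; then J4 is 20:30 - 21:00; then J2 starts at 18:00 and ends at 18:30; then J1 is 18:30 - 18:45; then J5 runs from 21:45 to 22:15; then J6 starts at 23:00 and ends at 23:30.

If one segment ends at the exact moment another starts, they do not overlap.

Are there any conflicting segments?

Two intervals overlap when each starts before the other ends.
Sorted by start: J2, J1, J3, J4, J5, J6.
J1 starts exactly when J2 ends (back-to-back, no overlap); J2 is clear from here.
J3 starts after J1 ends; J1 is clear from here.
J4 starts after J3 ends; J3 is clear from here.
J5 starts after J4 ends; J4 is clear from here.
J6 starts after J5 ends.
Every pair is clear; the schedule has no overlaps.

No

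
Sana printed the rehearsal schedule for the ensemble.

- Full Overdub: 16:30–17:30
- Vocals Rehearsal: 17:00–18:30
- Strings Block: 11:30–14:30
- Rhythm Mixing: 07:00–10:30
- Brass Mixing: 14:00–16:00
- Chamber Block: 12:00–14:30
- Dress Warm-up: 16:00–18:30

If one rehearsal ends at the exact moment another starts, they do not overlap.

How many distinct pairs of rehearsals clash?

Sorted by start: Rhythm Mixing, Strings Block, Chamber Block, Brass Mixing, Dress Warm-up, Full Overdub, Vocals Rehearsal.
Strings Block starts after Rhythm Mixing ends — done with Rhythm Mixing.
Chamber Block starts before Strings Block ends → Strings Block and Chamber Block overlap.
Brass Mixing starts before Strings Block ends → Strings Block and Brass Mixing overlap.
Dress Warm-up starts after Strings Block ends — done with Strings Block.
Brass Mixing starts before Chamber Block ends → Chamber Block and Brass Mixing overlap.
Dress Warm-up starts after Chamber Block ends — done with Chamber Block.
Dress Warm-up starts exactly when Brass Mixing ends (back-to-back, no overlap) — done with Brass Mixing.
Full Overdub starts before Dress Warm-up ends → Dress Warm-up and Full Overdub overlap.
Vocals Rehearsal starts before Dress Warm-up ends → Dress Warm-up and Vocals Rehearsal overlap.
Vocals Rehearsal starts before Full Overdub ends → Full Overdub and Vocals Rehearsal overlap.
Overlapping pairs: Brass Mixing & Chamber Block, Brass Mixing & Strings Block, Chamber Block & Strings Block, Dress Warm-up & Full Overdub, Dress Warm-up & Vocals Rehearsal, Full Overdub & Vocals Rehearsal — 6 in total.

6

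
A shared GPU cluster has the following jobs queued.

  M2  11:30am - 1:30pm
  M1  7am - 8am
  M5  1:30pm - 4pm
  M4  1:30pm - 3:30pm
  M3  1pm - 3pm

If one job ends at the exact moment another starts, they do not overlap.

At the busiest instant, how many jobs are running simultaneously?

Sort all start/end points and keep a running count:
7am start M1 → 1
8am end M1 → 0
11:30am start M2 → 1
1pm start M3 → 2
1:30pm end M2 → 1
1:30pm start M4 → 2
1:30pm start M5 → 3
3pm end M3 → 2
3:30pm end M4 → 1
4pm end M5 → 0
Peak is 3, at 1:30pm (M3, M4, M5).

3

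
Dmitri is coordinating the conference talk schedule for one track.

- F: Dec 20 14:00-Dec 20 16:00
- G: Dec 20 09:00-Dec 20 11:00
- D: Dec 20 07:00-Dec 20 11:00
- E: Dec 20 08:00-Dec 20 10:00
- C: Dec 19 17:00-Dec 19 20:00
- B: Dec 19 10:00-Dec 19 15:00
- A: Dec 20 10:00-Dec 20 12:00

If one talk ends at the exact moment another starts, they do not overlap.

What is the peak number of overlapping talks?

Sort all start/end points and keep a running count:
Dec 19 10:00 start B → 1
Dec 19 15:00 end B → 0
Dec 19 17:00 start C → 1
Dec 19 20:00 end C → 0
Dec 20 07:00 start D → 1
Dec 20 08:00 start E → 2
Dec 20 09:00 start G → 3
Dec 20 10:00 end E → 2
Dec 20 10:00 start A → 3
Dec 20 11:00 end D → 2
Dec 20 11:00 end G → 1
Dec 20 12:00 end A → 0
Dec 20 14:00 start F → 1
Dec 20 16:00 end F → 0
Peak is 3, at Dec 20 09:00 (D, E, G).

3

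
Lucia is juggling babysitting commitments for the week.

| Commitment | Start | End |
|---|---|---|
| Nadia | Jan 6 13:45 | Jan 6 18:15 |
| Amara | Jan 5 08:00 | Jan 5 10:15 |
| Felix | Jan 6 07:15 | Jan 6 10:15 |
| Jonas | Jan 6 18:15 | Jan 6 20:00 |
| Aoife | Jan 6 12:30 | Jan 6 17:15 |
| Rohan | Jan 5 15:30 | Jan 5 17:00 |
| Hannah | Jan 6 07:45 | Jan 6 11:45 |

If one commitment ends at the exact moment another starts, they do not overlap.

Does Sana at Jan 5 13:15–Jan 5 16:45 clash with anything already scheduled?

Amara: ends Jan 5 10:15 at or before Sana starts Jan 5 13:15 → clear.
Rohan: starts Jan 5 15:30 before Sana ends Jan 5 16:45, and ends Jan 5 17:00 after Sana starts Jan 5 13:15 → overlap.
Felix: starts Jan 6 07:15 at or after Sana ends Jan 5 16:45 → clear.
Hannah: starts Jan 6 07:45 at or after Sana ends Jan 5 16:45 → clear.
Aoife: starts Jan 6 12:30 at or after Sana ends Jan 5 16:45 → clear.
Nadia: starts Jan 6 13:45 at or after Sana ends Jan 5 16:45 → clear.
Jonas: starts Jan 6 18:15 at or after Sana ends Jan 5 16:45 → clear.
Sana overlaps Rohan.

Yes — it overlaps Rohan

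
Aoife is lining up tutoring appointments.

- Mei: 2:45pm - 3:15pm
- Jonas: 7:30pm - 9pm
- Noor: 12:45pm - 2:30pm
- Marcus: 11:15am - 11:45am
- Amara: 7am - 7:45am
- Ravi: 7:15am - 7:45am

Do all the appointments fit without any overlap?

Check each pair: they overlap iff neither finishes before the other starts.
Sorted by start: Amara, Ravi, Marcus, Noor, Mei, Jonas.
Ravi starts before Amara ends → Amara and Ravi overlap.
That's a conflict, so the schedule is not conflict-free.

No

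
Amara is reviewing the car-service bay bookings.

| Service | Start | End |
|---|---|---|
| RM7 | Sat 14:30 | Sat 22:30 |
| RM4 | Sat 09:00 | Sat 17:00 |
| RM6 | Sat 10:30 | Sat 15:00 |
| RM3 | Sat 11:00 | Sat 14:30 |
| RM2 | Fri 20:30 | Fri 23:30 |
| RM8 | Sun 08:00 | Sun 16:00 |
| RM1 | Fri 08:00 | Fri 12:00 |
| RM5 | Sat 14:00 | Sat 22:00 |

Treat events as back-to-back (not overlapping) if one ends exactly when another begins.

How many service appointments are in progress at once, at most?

4

Sort all start/end points and keep a running count:
Fri 08:00 start RM1 → 1
Fri 12:00 end RM1 → 0
Fri 20:30 start RM2 → 1
Fri 23:30 end RM2 → 0
Sat 09:00 start RM4 → 1
Sat 10:30 start RM6 → 2
Sat 11:00 start RM3 → 3
Sat 14:00 start RM5 → 4
Sat 14:30 end RM3 → 3
Sat 14:30 start RM7 → 4
Sat 15:00 end RM6 → 3
Sat 17:00 end RM4 → 2
Sat 22:00 end RM5 → 1
Sat 22:30 end RM7 → 0
Sun 08:00 start RM8 → 1
Sun 16:00 end RM8 → 0
Peak is 4, at Sat 14:00 (RM3, RM4, RM5, RM6).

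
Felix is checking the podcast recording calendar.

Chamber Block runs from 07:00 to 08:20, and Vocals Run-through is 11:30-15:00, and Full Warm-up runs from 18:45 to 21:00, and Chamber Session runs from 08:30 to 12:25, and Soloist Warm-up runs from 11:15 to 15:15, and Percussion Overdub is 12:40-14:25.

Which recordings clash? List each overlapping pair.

Sorted by start: Chamber Block, Chamber Session, Soloist Warm-up, Vocals Run-through, Percussion Overdub, Full Warm-up.
Chamber Session starts after Chamber Block ends, so Chamber Block has no further overlaps.
Soloist Warm-up starts before Chamber Session ends → Chamber Session and Soloist Warm-up overlap.
Vocals Run-through starts before Chamber Session ends → Chamber Session and Vocals Run-through overlap.
Percussion Overdub starts after Chamber Session ends, so Chamber Session has no further overlaps.
Vocals Run-through starts before Soloist Warm-up ends → Soloist Warm-up and Vocals Run-through overlap.
Percussion Overdub starts before Soloist Warm-up ends → Soloist Warm-up and Percussion Overdub overlap.
Full Warm-up starts after Soloist Warm-up ends.
Percussion Overdub starts before Vocals Run-through ends → Vocals Run-through and Percussion Overdub overlap.
Full Warm-up starts after Vocals Run-through ends.
Full Warm-up starts after Percussion Overdub ends.

Chamber Session & Soloist Warm-up, Chamber Session & Vocals Run-through, Percussion Overdub & Soloist Warm-up, Percussion Overdub & Vocals Run-through, Soloist Warm-up & Vocals Run-through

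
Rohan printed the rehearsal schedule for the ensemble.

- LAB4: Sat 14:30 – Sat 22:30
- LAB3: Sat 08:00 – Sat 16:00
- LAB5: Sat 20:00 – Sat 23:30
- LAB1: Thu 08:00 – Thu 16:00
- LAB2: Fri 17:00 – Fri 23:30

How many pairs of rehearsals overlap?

Two intervals overlap when each starts before the other ends.
Sorted by start: LAB1, LAB2, LAB3, LAB4, LAB5.
LAB2 starts after LAB1 ends; LAB1 is clear from here.
LAB3 starts after LAB2 ends; LAB2 is clear from here.
LAB4 starts before LAB3 ends → LAB3 and LAB4 overlap.
LAB5 starts after LAB3 ends.
LAB5 starts before LAB4 ends → LAB4 and LAB5 overlap.
Overlapping pairs: LAB3 & LAB4, LAB4 & LAB5 — 2 in total.

2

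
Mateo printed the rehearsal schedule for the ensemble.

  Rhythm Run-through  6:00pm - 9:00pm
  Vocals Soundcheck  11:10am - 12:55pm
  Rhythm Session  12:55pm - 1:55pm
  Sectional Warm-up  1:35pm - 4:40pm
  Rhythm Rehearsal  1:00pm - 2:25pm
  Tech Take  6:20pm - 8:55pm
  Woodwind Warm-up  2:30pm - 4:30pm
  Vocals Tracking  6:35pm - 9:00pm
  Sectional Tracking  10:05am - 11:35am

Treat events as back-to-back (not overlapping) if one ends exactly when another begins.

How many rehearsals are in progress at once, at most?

3

Sort all start/end points and keep a running count:
10:05am start Sectional Tracking → 1
11:10am start Vocals Soundcheck → 2
11:35am end Sectional Tracking → 1
12:55pm end Vocals Soundcheck → 0
12:55pm start Rhythm Session → 1
1:00pm start Rhythm Rehearsal → 2
1:35pm start Sectional Warm-up → 3
1:55pm end Rhythm Session → 2
2:25pm end Rhythm Rehearsal → 1
2:30pm start Woodwind Warm-up → 2
4:30pm end Woodwind Warm-up → 1
4:40pm end Sectional Warm-up → 0
6:00pm start Rhythm Run-through → 1
6:20pm start Tech Take → 2
6:35pm start Vocals Tracking → 3
8:55pm end Tech Take → 2
9:00pm end Rhythm Run-through → 1
9:00pm end Vocals Tracking → 0
Peak is 3, at 1:35pm (Rhythm Rehearsal, Rhythm Session, Sectional Warm-up).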